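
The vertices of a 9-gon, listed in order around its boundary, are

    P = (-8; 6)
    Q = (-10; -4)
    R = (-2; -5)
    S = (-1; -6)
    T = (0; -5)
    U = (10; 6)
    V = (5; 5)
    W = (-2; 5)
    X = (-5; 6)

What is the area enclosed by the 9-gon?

141

Apply the shoelace (surveyor's) formula: 2A = Σ (x_i·y_{i+1} − x_{i+1}·y_i), indices taken mod 9.
Σ = (92) + (42) + (7) + (5) + (50) + (20) + (35) + (13) + (18) = 282
Area = |Σ|/2 = 141.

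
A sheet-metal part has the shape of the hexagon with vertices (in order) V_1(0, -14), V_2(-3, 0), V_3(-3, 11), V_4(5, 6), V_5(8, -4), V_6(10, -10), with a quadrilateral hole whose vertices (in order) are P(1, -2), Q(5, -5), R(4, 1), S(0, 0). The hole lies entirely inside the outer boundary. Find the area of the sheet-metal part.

183

Outer boundary:
Apply the shoelace (surveyor's) formula: 2A = Σ (x_i·y_{i+1} − x_{i+1}·y_i), indices taken mod 6.
Cross-terms: -42, -33, -73, -68, -40, -140  ⇒  Σ = -396
Area = |Σ|/2 = 198.
Hole:
Apply the shoelace (surveyor's) formula: 2A = Σ (x_i·y_{i+1} − x_{i+1}·y_i), indices taken mod 4.
Σ = (5) + (25) + (0) + (0) = 30
Area = |Σ|/2 = 15.
Net area = 198 − 15 = 183.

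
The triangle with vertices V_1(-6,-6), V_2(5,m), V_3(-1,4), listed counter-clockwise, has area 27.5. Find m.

Write out the shoelace sum; only the two edges meeting at V_2 involve m:
2·Area = [((-6)·m − 5·(-6)) + (5·4 − (-1)·m)] + 30
       = -5·m + 80 = 55
⇒ m = 5.

5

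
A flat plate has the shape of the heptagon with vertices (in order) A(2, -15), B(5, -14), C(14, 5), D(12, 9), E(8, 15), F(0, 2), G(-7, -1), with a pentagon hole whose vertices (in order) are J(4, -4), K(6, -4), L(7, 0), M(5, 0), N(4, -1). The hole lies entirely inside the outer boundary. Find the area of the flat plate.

Outer boundary:
Σ = (47) + (221) + (66) + (108) + (16) + (14) + (107) = 579
Area = |Σ|/2 = 289.5.
Hole:
Apply Gauss's area formula: 2A = Σ (x_i·y_{i+1} − x_{i+1}·y_i), indices taken mod 5.
Cross-terms: 8, 28, 0, -5, -12  ⇒  Σ = 19
Area = |Σ|/2 = 9.5.
Net area = 289.5 − 9.5 = 280.

280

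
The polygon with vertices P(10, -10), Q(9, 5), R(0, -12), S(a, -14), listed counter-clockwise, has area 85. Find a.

The doubled signed area Σ (x_i y_{i+1} − x_{i+1} y_i) is linear in a.
With a=0 it equals 172; the coefficient of a is 2 (from the two edges through S).
So 2·a + 172 = 2·85 = 170 ⇒ a = -1.

-1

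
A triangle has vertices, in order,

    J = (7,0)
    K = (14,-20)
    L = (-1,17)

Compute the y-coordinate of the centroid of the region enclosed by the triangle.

-1

Apply the surveyor's formula. First the cross-terms c_i = x_i·y_{i+1} − x_{i+1}·y_i:
  -140, 218, -119  ⇒  2A = -41, A = -20.5.
Then Σ (y_i + y_{i+1})·c_i = 123, so ȳ = 123 / (6·(-20.5)) = -1.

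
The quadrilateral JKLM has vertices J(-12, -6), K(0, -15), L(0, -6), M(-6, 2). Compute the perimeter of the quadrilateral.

44

|JK| = √((12)² + (-9)²) = √225 = 15
|KL| = √((0)² + (9)²) = √81 = 9
|LM| = √((-6)² + (8)²) = √100 = 10
|MJ| = √((-6)² + (-8)²) = √100 = 10
Perimeter = 15 + 9 + 10 + 10 = 44.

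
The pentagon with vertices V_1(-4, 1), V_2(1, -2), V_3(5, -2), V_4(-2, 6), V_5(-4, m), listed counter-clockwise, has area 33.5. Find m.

3

Write out the shoelace sum; only the two edges meeting at V_5 involve m:
2·Area = [((-2)·m − (-4)·6) + ((-4)·1 − (-4)·m)] + 41
       = 2·m + 61 = 67
⇒ m = 3.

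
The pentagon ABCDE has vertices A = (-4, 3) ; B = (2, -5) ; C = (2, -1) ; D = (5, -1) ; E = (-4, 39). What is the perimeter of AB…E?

94

|AB| = √((6)² + (-8)²) = √100 = 10
|BC| = √((0)² + (4)²) = √16 = 4
|CD| = √((3)² + (0)²) = √9 = 3
|DE| = √((-9)² + (40)²) = √1681 = 41
|EA| = √((0)² + (-36)²) = √1296 = 36
Perimeter = 10 + 4 + 3 + 41 + 36 = 94.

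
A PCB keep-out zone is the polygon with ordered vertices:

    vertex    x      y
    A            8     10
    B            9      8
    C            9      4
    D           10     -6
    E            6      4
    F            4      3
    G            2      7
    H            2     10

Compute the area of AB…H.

55

Apply the shoelace (surveyor's) formula: 2A = Σ (x_i·y_{i+1} − x_{i+1}·y_i), indices taken mod 8.
Cross-terms: -26, -36, -94, 76, 2, 22, 6, -60  ⇒  Σ = -110
Area = |Σ|/2 = 55.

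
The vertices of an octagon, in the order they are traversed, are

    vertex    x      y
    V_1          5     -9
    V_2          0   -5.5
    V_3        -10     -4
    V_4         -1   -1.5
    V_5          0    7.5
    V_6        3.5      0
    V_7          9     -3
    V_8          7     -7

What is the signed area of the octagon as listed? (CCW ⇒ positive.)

V_1→V_2: (5)(-5.5) − (0)(-9) = -27.5
V_2→V_3: (0)(-4) − (-10)(-5.5) = -55
V_3→V_4: (-10)(-1.5) − (-1)(-4) = 11
V_4→V_5: (-1)(7.5) − (0)(-1.5) = -7.5
V_5→V_6: (0)(0) − (3.5)(7.5) = -26.25
V_6→V_7: (3.5)(-3) − (9)(0) = -10.5
V_7→V_8: (9)(-7) − (7)(-3) = -42
V_8→V_1: (7)(-9) − (5)(-7) = -28
Σ = -185.75
Signed area = Σ/2 = -92.875 (negative ⇒ clockwise traversal).

-92.875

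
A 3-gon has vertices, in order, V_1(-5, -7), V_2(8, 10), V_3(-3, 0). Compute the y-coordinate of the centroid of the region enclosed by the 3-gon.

1

Apply the shoelace (surveyor's) formula. First the cross-terms c_i = x_i·y_{i+1} − x_{i+1}·y_i:
  6, 30, 21  ⇒  2A = 57, A = 28.5.
Then Σ (y_i + y_{i+1})·c_i = 171, so ȳ = 171 / (6·28.5) = 1.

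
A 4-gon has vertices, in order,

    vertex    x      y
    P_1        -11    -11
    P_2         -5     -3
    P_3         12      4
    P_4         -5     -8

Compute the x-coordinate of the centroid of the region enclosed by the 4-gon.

Apply the shoelace (surveyor's) formula. First the cross-terms c_i = x_i·y_{i+1} − x_{i+1}·y_i:
  -22, 16, -76, -33  ⇒  2A = -115, A = -57.5.
Then Σ (x_i + x_{i+1})·c_i = 460, so x̄ = 460 / (6·(-57.5)) = -4/3.

-4/3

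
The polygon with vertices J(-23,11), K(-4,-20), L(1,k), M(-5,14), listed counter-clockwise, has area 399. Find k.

Write out the shoelace sum; only the two edges meeting at L involve k:
2·Area = [((-4)·k − 1·(-20)) + (1·14 − (-5)·k)] + 771
       = 1·k + 805 = 798
⇒ k = -7.

-7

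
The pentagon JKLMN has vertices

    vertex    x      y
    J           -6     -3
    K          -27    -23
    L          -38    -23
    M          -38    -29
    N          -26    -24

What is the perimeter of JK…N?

|JK| = √((-21)² + (-20)²) = √841 = 29
|KL| = √((-11)² + (0)²) = √121 = 11
|LM| = √((0)² + (-6)²) = √36 = 6
|MN| = √((12)² + (5)²) = √169 = 13
|NJ| = √((20)² + (21)²) = √841 = 29
Perimeter = 29 + 11 + 6 + 13 + 29 = 88.

88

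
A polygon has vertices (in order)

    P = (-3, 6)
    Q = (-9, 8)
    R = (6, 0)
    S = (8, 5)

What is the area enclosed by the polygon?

Apply the shoelace formula: 2A = Σ (x_i·y_{i+1} − x_{i+1}·y_i), indices taken mod 4.
Σ = (30) + (-48) + (30) + (63) = 75
Area = |Σ|/2 = 37.5.

37.5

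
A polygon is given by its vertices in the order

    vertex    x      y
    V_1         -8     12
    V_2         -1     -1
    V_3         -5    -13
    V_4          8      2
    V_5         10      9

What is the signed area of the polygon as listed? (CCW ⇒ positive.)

V_1→V_2: (-8)(-1) − (-1)(12) = 20
V_2→V_3: (-1)(-13) − (-5)(-1) = 8
V_3→V_4: (-5)(2) − (8)(-13) = 94
V_4→V_5: (8)(9) − (10)(2) = 52
V_5→V_1: (10)(12) − (-8)(9) = 192
Σ = 366
Signed area = Σ/2 = 183 (positive ⇒ counter-clockwise traversal).

183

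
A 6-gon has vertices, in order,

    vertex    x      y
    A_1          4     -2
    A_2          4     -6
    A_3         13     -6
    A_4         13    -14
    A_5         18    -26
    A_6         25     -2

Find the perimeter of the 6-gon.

|A_1A_2| = √((0)² + (-4)²) = √16 = 4
|A_2A_3| = √((9)² + (0)²) = √81 = 9
|A_3A_4| = √((0)² + (-8)²) = √64 = 8
|A_4A_5| = √((5)² + (-12)²) = √169 = 13
|A_5A_6| = √((7)² + (24)²) = √625 = 25
|A_6A_1| = √((-21)² + (0)²) = √441 = 21
Perimeter = 4 + 9 + 8 + 13 + 25 + 21 = 80.

80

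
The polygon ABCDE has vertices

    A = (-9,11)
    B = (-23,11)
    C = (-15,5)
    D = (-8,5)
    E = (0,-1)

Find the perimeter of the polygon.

|AB| = √((-14)² + (0)²) = √196 = 14
|BC| = √((8)² + (-6)²) = √100 = 10
|CD| = √((7)² + (0)²) = √49 = 7
|DE| = √((8)² + (-6)²) = √100 = 10
|EA| = √((-9)² + (12)²) = √225 = 15
Perimeter = 14 + 10 + 7 + 10 + 15 = 56.

56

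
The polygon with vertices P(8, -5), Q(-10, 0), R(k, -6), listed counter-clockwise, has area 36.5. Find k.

The doubled signed area Σ (x_i y_{i+1} − x_{i+1} y_i) is linear in k.
With k=0 it equals 58; the coefficient of k is -5 (from the two edges through R).
So -5·k + 58 = 2·36.5 = 73 ⇒ k = -3.

-3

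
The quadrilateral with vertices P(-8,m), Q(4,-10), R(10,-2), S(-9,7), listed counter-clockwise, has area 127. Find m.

2

The doubled signed area Σ (x_i y_{i+1} − x_{i+1} y_i) is linear in m.
With m=0 it equals 280; the coefficient of m is -13 (from the two edges through P).
So -13·m + 280 = 2·127 = 254 ⇒ m = 2.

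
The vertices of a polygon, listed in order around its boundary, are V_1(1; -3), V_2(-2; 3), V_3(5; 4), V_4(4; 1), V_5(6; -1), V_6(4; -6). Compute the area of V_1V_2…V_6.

42.5

V_1→V_2: (1)(3) − (-2)(-3) = -3
V_2→V_3: (-2)(4) − (5)(3) = -23
V_3→V_4: (5)(1) − (4)(4) = -11
V_4→V_5: (4)(-1) − (6)(1) = -10
V_5→V_6: (6)(-6) − (4)(-1) = -32
V_6→V_1: (4)(-3) − (1)(-6) = -6
Σ = -85
Area = |Σ|/2 = 42.5.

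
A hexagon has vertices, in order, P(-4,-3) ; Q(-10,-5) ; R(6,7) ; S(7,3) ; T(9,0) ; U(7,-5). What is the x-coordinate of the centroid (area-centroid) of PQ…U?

689/291

Apply the shoelace formula. First the cross-terms c_i = x_i·y_{i+1} − x_{i+1}·y_i:
  -10, -40, -31, -27, -45, -41  ⇒  2A = -194, A = -97.
Then Σ (x_i + x_{i+1})·c_i = -1378, so x̄ = -1378 / (6·(-97)) = 689/291.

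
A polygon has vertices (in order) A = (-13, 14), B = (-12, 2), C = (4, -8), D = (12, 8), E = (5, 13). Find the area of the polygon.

356.5

Apply the shoelace formula: 2A = Σ (x_i·y_{i+1} − x_{i+1}·y_i), indices taken mod 5.
Σ = (142) + (88) + (128) + (116) + (239) = 713
Area = |Σ|/2 = 356.5.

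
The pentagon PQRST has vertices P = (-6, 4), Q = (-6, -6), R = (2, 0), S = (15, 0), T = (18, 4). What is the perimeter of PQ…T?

62

|PQ| = √((0)² + (-10)²) = √100 = 10
|QR| = √((8)² + (6)²) = √100 = 10
|RS| = √((13)² + (0)²) = √169 = 13
|ST| = √((3)² + (4)²) = √25 = 5
|TP| = √((-24)² + (0)²) = √576 = 24
Perimeter = 10 + 10 + 13 + 5 + 24 = 62.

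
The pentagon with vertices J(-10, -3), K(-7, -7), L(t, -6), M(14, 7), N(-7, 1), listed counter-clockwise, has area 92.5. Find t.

-6

The doubled signed area Σ (x_i y_{i+1} − x_{i+1} y_i) is linear in t.
With t=0 it equals 269; the coefficient of t is 14 (from the two edges through L).
So 14·t + 269 = 2·92.5 = 185 ⇒ t = -6.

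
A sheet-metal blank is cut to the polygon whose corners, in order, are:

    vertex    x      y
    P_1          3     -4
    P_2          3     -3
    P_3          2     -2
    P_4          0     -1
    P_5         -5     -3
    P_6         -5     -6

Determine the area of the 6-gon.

24.5

Apply the shoelace formula: 2A = Σ (x_i·y_{i+1} − x_{i+1}·y_i), indices taken mod 6.
P_1→P_2: (3)(-3) − (3)(-4) = 3
P_2→P_3: (3)(-2) − (2)(-3) = 0
P_3→P_4: (2)(-1) − (0)(-2) = -2
P_4→P_5: (0)(-3) − (-5)(-1) = -5
P_5→P_6: (-5)(-6) − (-5)(-3) = 15
P_6→P_1: (-5)(-4) − (3)(-6) = 38
Σ = 49
Area = |Σ|/2 = 24.5.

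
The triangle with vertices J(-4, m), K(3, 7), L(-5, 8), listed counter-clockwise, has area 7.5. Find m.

Write out the shoelace sum; only the two edges meeting at J involve m:
2·Area = [((-5)·m − (-4)·8) + ((-4)·7 − 3·m)] + 59
       = -8·m + 63 = 15
⇒ m = 6.

6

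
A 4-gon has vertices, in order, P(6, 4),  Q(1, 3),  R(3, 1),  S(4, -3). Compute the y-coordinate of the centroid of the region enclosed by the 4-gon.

14/9

Apply Gauss's area formula. First the cross-terms c_i = x_i·y_{i+1} − x_{i+1}·y_i:
  14, -8, -13, 34  ⇒  2A = 27, A = 13.5.
Then Σ (y_i + y_{i+1})·c_i = 126, so ȳ = 126 / (6·13.5) = 14/9.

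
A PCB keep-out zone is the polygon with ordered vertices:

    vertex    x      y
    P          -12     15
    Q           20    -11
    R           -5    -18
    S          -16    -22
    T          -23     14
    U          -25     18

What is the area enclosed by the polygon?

Σ = (-168) + (-415) + (-178) + (-730) + (-64) + (-159) = -1714
Area = |Σ|/2 = 857.

857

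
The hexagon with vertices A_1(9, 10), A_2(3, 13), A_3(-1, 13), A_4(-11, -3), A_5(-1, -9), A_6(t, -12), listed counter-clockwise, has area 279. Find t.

The doubled signed area Σ (x_i y_{i+1} − x_{i+1} y_i) is linear in t.
With t=0 it equals 501; the coefficient of t is 19 (from the two edges through A_6).
So 19·t + 501 = 2·279 = 558 ⇒ t = 3.

3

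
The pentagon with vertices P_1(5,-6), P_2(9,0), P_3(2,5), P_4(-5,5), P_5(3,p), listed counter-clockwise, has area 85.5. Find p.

-7

The doubled signed area Σ (x_i y_{i+1} − x_{i+1} y_i) is linear in p.
With p=0 it equals 101; the coefficient of p is -10 (from the two edges through P_5).
So -10·p + 101 = 2·85.5 = 171 ⇒ p = -7.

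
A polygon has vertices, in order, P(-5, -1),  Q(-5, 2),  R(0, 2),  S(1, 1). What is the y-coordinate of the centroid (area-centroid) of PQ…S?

61/69

Apply the shoelace (surveyor's) formula. First the cross-terms c_i = x_i·y_{i+1} − x_{i+1}·y_i:
  -15, -10, -2, 4  ⇒  2A = -23, A = -11.5.
Then Σ (y_i + y_{i+1})·c_i = -61, so ȳ = -61 / (6·(-11.5)) = 61/69.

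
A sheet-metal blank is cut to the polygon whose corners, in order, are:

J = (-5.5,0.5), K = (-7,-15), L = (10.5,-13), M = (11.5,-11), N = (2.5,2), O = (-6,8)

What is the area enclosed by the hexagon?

246

Apply the surveyor's formula: 2A = Σ (x_i·y_{i+1} − x_{i+1}·y_i), indices taken mod 6.
Cross-terms: 86, 248.5, 34, 50.5, 32, 41  ⇒  Σ = 492
Area = |Σ|/2 = 246.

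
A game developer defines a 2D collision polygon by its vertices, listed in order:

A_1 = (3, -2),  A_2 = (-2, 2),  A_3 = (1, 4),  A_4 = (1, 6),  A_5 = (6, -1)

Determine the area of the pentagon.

26

Apply the shoelace (surveyor's) formula: 2A = Σ (x_i·y_{i+1} − x_{i+1}·y_i), indices taken mod 5.
Cross-terms: 2, -10, 2, -37, -9  ⇒  Σ = -52
Area = |Σ|/2 = 26.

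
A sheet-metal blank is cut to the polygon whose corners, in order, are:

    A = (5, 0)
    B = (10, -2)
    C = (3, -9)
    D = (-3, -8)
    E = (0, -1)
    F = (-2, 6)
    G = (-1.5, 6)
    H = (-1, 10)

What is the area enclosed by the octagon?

103

Apply the shoelace (surveyor's) formula: 2A = Σ (x_i·y_{i+1} − x_{i+1}·y_i), indices taken mod 8.
Cross-terms: -10, -84, -51, 3, -2, -3, -9, -50  ⇒  Σ = -206
Area = |Σ|/2 = 103.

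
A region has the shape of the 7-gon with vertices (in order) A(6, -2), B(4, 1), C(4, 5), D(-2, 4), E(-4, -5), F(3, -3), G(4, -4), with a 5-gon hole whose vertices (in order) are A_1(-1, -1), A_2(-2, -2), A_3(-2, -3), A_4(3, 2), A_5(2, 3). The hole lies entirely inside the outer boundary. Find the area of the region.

56

Outer boundary:
Apply the shoelace formula: 2A = Σ (x_i·y_{i+1} − x_{i+1}·y_i), indices taken mod 7.
Σ = (14) + (16) + (26) + (26) + (27) + (0) + (16) = 125
Area = |Σ|/2 = 62.5.
Hole:
Apply the shoelace formula: 2A = Σ (x_i·y_{i+1} − x_{i+1}·y_i), indices taken mod 5.
A_1→A_2: (-1)(-2) − (-2)(-1) = 0
A_2→A_3: (-2)(-3) − (-2)(-2) = 2
A_3→A_4: (-2)(2) − (3)(-3) = 5
A_4→A_5: (3)(3) − (2)(2) = 5
A_5→A_1: (2)(-1) − (-1)(3) = 1
Σ = 13
Area = |Σ|/2 = 6.5.
Net area = 62.5 − 6.5 = 56.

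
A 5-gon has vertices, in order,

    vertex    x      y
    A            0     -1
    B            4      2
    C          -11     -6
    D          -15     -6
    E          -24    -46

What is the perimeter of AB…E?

118

|AB| = √((4)² + (3)²) = √25 = 5
|BC| = √((-15)² + (-8)²) = √289 = 17
|CD| = √((-4)² + (0)²) = √16 = 4
|DE| = √((-9)² + (-40)²) = √1681 = 41
|EA| = √((24)² + (45)²) = √2601 = 51
Perimeter = 5 + 17 + 4 + 41 + 51 = 118.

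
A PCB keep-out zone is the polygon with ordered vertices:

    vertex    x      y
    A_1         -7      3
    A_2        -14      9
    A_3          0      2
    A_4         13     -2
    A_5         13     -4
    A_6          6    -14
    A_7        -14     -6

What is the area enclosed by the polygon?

Apply the shoelace formula: 2A = Σ (x_i·y_{i+1} − x_{i+1}·y_i), indices taken mod 7.
A_1→A_2: (-7)(9) − (-14)(3) = -21
A_2→A_3: (-14)(2) − (0)(9) = -28
A_3→A_4: (0)(-2) − (13)(2) = -26
A_4→A_5: (13)(-4) − (13)(-2) = -26
A_5→A_6: (13)(-14) − (6)(-4) = -158
A_6→A_7: (6)(-6) − (-14)(-14) = -232
A_7→A_1: (-14)(3) − (-7)(-6) = -84
Σ = -575
Area = |Σ|/2 = 287.5.

287.5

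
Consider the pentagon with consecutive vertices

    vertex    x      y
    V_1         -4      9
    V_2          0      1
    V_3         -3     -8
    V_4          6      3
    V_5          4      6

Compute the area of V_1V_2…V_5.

Σ = (-4) + (3) + (39) + (24) + (60) = 122
Area = |Σ|/2 = 61.

61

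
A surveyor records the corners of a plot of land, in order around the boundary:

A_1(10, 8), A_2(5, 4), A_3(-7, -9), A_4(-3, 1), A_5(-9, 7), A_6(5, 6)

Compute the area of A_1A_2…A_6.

Apply the shoelace formula: 2A = Σ (x_i·y_{i+1} − x_{i+1}·y_i), indices taken mod 6.
Σ = (0) + (-17) + (-34) + (-12) + (-89) + (-20) = -172
Area = |Σ|/2 = 86.

86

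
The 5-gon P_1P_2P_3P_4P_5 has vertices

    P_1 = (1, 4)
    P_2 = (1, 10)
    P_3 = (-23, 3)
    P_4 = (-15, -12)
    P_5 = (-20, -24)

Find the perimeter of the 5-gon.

96

|P_1P_2| = √((0)² + (6)²) = √36 = 6
|P_2P_3| = √((-24)² + (-7)²) = √625 = 25
|P_3P_4| = √((8)² + (-15)²) = √289 = 17
|P_4P_5| = √((-5)² + (-12)²) = √169 = 13
|P_5P_1| = √((21)² + (28)²) = √1225 = 35
Perimeter = 6 + 25 + 17 + 13 + 35 = 96.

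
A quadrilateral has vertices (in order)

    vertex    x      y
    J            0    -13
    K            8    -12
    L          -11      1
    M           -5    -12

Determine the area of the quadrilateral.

91

J→K: (0)(-12) − (8)(-13) = 104
K→L: (8)(1) − (-11)(-12) = -124
L→M: (-11)(-12) − (-5)(1) = 137
M→J: (-5)(-13) − (0)(-12) = 65
Σ = 182
Area = |Σ|/2 = 91.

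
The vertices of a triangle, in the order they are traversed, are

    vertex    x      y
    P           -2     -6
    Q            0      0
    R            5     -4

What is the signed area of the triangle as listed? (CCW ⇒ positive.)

Cross-terms: 0, 0, -38  ⇒  Σ = -38
Signed area = Σ/2 = -19 (negative ⇒ clockwise traversal).

-19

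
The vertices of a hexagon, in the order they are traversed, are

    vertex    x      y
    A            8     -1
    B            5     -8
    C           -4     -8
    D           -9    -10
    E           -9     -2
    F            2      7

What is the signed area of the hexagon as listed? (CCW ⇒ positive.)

-176

Σ = (-59) + (-72) + (-32) + (-72) + (-59) + (-58) = -352
Signed area = Σ/2 = -176 (negative ⇒ clockwise traversal).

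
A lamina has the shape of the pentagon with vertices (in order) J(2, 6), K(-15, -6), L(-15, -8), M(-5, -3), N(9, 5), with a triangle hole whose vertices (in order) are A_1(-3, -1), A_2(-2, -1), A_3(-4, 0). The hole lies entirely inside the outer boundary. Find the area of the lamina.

Outer boundary:
Apply the shoelace formula: 2A = Σ (x_i·y_{i+1} − x_{i+1}·y_i), indices taken mod 5.
J→K: (2)(-6) − (-15)(6) = 78
K→L: (-15)(-8) − (-15)(-6) = 30
L→M: (-15)(-3) − (-5)(-8) = 5
M→N: (-5)(5) − (9)(-3) = 2
N→J: (9)(6) − (2)(5) = 44
Σ = 159
Area = |Σ|/2 = 79.5.
Hole:
Cross-terms: 1, -4, 4  ⇒  Σ = 1
Area = |Σ|/2 = 0.5.
Net area = 79.5 − 0.5 = 79.

79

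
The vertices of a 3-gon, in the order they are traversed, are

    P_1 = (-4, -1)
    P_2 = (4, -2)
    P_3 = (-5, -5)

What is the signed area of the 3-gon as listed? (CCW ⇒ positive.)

-16.5

Apply Gauss's area formula: 2A = Σ (x_i·y_{i+1} − x_{i+1}·y_i), indices taken mod 3.
Cross-terms: 12, -30, -15  ⇒  Σ = -33
Signed area = Σ/2 = -16.5 (negative ⇒ clockwise traversal).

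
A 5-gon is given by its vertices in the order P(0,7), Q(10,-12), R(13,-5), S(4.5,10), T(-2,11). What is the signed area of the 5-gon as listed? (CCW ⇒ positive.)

122

Cross-terms: -70, 106, 152.5, 69.5, -14  ⇒  Σ = 244
Signed area = Σ/2 = 122 (positive ⇒ counter-clockwise traversal).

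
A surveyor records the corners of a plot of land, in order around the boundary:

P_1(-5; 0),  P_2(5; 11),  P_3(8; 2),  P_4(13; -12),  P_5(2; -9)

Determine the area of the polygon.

196.5

Σ = (-55) + (-78) + (-122) + (-93) + (-45) = -393
Area = |Σ|/2 = 196.5.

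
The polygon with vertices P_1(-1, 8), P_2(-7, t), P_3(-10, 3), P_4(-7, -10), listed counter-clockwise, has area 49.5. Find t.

Write out the shoelace sum; only the two edges meeting at P_2 involve t:
2·Area = [((-1)·t − (-7)·8) + ((-7)·3 − (-10)·t)] + 55
       = 9·t + 90 = 99
⇒ t = 1.

1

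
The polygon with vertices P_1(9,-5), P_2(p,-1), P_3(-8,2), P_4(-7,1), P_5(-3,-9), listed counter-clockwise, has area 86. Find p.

3

Write out the shoelace sum; only the two edges meeting at P_2 involve p:
2·Area = [(9·(-1) − p·(-5)) + (p·2 − (-8)·(-1))] + 168
       = 7·p + 151 = 172
⇒ p = 3.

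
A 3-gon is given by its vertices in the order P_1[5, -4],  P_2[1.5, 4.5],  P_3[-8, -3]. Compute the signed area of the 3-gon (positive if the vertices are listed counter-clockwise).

53.5

Apply the surveyor's formula: 2A = Σ (x_i·y_{i+1} − x_{i+1}·y_i), indices taken mod 3.
Σ = (28.5) + (31.5) + (47) = 107
Signed area = Σ/2 = 53.5 (positive ⇒ counter-clockwise traversal).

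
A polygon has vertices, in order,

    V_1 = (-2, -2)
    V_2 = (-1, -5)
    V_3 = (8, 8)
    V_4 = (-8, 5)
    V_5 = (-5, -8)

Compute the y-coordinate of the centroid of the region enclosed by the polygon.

Apply the shoelace (surveyor's) formula. First the cross-terms c_i = x_i·y_{i+1} − x_{i+1}·y_i:
  8, 32, 104, 89, -6  ⇒  2A = 227, A = 113.5.
Then Σ (y_i + y_{i+1})·c_i = 1185, so ȳ = 1185 / (6·113.5) = 395/227.

395/227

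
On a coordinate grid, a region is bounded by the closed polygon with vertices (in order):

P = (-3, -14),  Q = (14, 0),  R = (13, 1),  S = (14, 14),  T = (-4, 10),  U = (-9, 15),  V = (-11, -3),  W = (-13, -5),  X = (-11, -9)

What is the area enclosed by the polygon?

Apply the surveyor's formula: 2A = Σ (x_i·y_{i+1} − x_{i+1}·y_i), indices taken mod 9.
P→Q: (-3)(0) − (14)(-14) = 196
Q→R: (14)(1) − (13)(0) = 14
R→S: (13)(14) − (14)(1) = 168
S→T: (14)(10) − (-4)(14) = 196
T→U: (-4)(15) − (-9)(10) = 30
U→V: (-9)(-3) − (-11)(15) = 192
V→W: (-11)(-5) − (-13)(-3) = 16
W→X: (-13)(-9) − (-11)(-5) = 62
X→P: (-11)(-14) − (-3)(-9) = 127
Σ = 1001
Area = |Σ|/2 = 500.5.

500.5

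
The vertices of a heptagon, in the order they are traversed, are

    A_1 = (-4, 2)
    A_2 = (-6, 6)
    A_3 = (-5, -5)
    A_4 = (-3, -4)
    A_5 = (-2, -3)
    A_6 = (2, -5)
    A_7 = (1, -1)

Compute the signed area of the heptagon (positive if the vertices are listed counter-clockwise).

35.5

Cross-terms: -12, 60, 5, 1, 16, 3, -2  ⇒  Σ = 71
Signed area = Σ/2 = 35.5 (positive ⇒ counter-clockwise traversal).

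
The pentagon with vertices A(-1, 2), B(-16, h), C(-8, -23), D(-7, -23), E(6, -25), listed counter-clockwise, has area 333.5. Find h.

The doubled signed area Σ (x_i y_{i+1} − x_{i+1} y_i) is linear in h.
With h=0 it equals 723; the coefficient of h is 7 (from the two edges through B).
So 7·h + 723 = 2·333.5 = 667 ⇒ h = -8.

-8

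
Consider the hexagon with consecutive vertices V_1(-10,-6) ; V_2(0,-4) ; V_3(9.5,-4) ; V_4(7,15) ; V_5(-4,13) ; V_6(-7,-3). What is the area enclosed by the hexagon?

257.25

Apply Gauss's area formula: 2A = Σ (x_i·y_{i+1} − x_{i+1}·y_i), indices taken mod 6.
Cross-terms: 40, 38, 170.5, 151, 103, 12  ⇒  Σ = 514.5
Area = |Σ|/2 = 257.25.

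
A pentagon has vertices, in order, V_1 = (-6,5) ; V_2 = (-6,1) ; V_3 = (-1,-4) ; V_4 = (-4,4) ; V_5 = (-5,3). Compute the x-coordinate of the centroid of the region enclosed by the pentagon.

Apply the surveyor's formula. First the cross-terms c_i = x_i·y_{i+1} − x_{i+1}·y_i:
  24, 25, -20, 8, -7  ⇒  2A = 30, A = 15.
Then Σ (x_i + x_{i+1})·c_i = -358, so x̄ = -358 / (6·15) = -179/45.

-179/45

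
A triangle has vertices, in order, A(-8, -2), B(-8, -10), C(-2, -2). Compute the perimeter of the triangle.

24

|AB| = √((0)² + (-8)²) = √64 = 8
|BC| = √((6)² + (8)²) = √100 = 10
|CA| = √((-6)² + (0)²) = √36 = 6
Perimeter = 8 + 10 + 6 = 24.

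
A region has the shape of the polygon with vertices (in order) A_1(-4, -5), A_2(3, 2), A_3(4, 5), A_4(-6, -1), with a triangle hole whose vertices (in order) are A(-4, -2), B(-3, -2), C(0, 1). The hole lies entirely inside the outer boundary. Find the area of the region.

31.5

Outer boundary:
Apply the shoelace formula: 2A = Σ (x_i·y_{i+1} − x_{i+1}·y_i), indices taken mod 4.
Σ = (7) + (7) + (26) + (26) = 66
Area = |Σ|/2 = 33.
Hole:
Apply the shoelace formula: 2A = Σ (x_i·y_{i+1} − x_{i+1}·y_i), indices taken mod 3.
Σ = (2) + (-3) + (4) = 3
Area = |Σ|/2 = 1.5.
Net area = 33 − 1.5 = 31.5.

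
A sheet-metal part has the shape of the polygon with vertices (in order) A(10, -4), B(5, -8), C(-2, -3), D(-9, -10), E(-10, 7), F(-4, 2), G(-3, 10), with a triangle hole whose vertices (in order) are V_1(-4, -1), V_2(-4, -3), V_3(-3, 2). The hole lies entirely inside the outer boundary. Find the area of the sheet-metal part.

186.5

Outer boundary:
Apply the surveyor's formula: 2A = Σ (x_i·y_{i+1} − x_{i+1}·y_i), indices taken mod 7.
Σ = (-60) + (-31) + (-7) + (-163) + (8) + (-34) + (-88) = -375
Area = |Σ|/2 = 187.5.
Hole:
Σ = (8) + (-17) + (11) = 2
Area = |Σ|/2 = 1.
Net area = 187.5 − 1 = 186.5.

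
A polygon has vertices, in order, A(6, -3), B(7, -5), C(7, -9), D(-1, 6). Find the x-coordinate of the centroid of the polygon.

Apply the shoelace formula. First the cross-terms c_i = x_i·y_{i+1} − x_{i+1}·y_i:
  -9, -28, 33, -33  ⇒  2A = -37, A = -18.5.
Then Σ (x_i + x_{i+1})·c_i = -476, so x̄ = -476 / (6·(-18.5)) = 476/111.

476/111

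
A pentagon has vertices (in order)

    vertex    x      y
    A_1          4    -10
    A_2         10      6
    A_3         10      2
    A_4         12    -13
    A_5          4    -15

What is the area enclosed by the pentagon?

Apply Gauss's area formula: 2A = Σ (x_i·y_{i+1} − x_{i+1}·y_i), indices taken mod 5.
Σ = (124) + (-40) + (-154) + (-128) + (20) = -178
Area = |Σ|/2 = 89.

89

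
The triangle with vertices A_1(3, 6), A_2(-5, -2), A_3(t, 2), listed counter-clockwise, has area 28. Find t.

Write out the shoelace sum; only the two edges meeting at A_3 involve t:
2·Area = [((-5)·2 − t·(-2)) + (t·6 − 3·2)] + 24
       = 8·t + 8 = 56
⇒ t = 6.

6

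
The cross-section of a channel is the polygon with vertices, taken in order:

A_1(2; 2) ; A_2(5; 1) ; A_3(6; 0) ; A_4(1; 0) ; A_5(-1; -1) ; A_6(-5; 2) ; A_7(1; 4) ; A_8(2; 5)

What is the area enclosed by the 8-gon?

Σ = (-8) + (-6) + (0) + (-1) + (-7) + (-22) + (-3) + (-6) = -53
Area = |Σ|/2 = 26.5.

26.5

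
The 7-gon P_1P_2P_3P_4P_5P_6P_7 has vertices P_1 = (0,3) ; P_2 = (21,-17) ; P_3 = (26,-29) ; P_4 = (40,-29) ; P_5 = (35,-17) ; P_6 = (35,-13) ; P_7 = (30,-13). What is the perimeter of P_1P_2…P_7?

|P_1P_2| = √((21)² + (-20)²) = √841 = 29
|P_2P_3| = √((5)² + (-12)²) = √169 = 13
|P_3P_4| = √((14)² + (0)²) = √196 = 14
|P_4P_5| = √((-5)² + (12)²) = √169 = 13
|P_5P_6| = √((0)² + (4)²) = √16 = 4
|P_6P_7| = √((-5)² + (0)²) = √25 = 5
|P_7P_1| = √((-30)² + (16)²) = √1156 = 34
Perimeter = 29 + 13 + 14 + 13 + 4 + 5 + 34 = 112.

112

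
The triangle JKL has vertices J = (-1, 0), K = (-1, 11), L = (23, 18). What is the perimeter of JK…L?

|JK| = √((0)² + (11)²) = √121 = 11
|KL| = √((24)² + (7)²) = √625 = 25
|LJ| = √((-24)² + (-18)²) = √900 = 30
Perimeter = 11 + 25 + 30 = 66.

66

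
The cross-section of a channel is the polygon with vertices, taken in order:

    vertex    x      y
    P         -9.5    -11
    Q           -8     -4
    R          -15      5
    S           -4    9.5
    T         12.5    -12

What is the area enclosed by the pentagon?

Apply the shoelace (surveyor's) formula: 2A = Σ (x_i·y_{i+1} − x_{i+1}·y_i), indices taken mod 5.
P→Q: (-9.5)(-4) − (-8)(-11) = -50
Q→R: (-8)(5) − (-15)(-4) = -100
R→S: (-15)(9.5) − (-4)(5) = -122.5
S→T: (-4)(-12) − (12.5)(9.5) = -70.75
T→P: (12.5)(-11) − (-9.5)(-12) = -251.5
Σ = -594.75
Area = |Σ|/2 = 297.375.

297.375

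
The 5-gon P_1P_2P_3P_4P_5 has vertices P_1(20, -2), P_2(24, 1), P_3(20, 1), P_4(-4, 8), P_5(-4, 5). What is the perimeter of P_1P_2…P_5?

62

|P_1P_2| = √((4)² + (3)²) = √25 = 5
|P_2P_3| = √((-4)² + (0)²) = √16 = 4
|P_3P_4| = √((-24)² + (7)²) = √625 = 25
|P_4P_5| = √((0)² + (-3)²) = √9 = 3
|P_5P_1| = √((24)² + (-7)²) = √625 = 25
Perimeter = 5 + 4 + 25 + 3 + 25 = 62.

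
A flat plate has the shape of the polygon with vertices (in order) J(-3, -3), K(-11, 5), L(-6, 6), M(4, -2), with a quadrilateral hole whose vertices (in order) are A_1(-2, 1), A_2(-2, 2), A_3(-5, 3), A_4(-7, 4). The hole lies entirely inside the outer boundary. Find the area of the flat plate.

Outer boundary:
Cross-terms: -48, -36, -12, -18  ⇒  Σ = -114
Area = |Σ|/2 = 57.
Hole:
Apply the shoelace formula: 2A = Σ (x_i·y_{i+1} − x_{i+1}·y_i), indices taken mod 4.
A_1→A_2: (-2)(2) − (-2)(1) = -2
A_2→A_3: (-2)(3) − (-5)(2) = 4
A_3→A_4: (-5)(4) − (-7)(3) = 1
A_4→A_1: (-7)(1) − (-2)(4) = 1
Σ = 4
Area = |Σ|/2 = 2.
Net area = 57 − 2 = 55.

55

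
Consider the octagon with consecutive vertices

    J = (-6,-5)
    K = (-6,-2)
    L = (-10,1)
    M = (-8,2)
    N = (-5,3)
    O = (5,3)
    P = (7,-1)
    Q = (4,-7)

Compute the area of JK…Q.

116.5

Apply the shoelace (surveyor's) formula: 2A = Σ (x_i·y_{i+1} − x_{i+1}·y_i), indices taken mod 8.
Σ = (-18) + (-26) + (-12) + (-14) + (-30) + (-26) + (-45) + (-62) = -233
Area = |Σ|/2 = 116.5.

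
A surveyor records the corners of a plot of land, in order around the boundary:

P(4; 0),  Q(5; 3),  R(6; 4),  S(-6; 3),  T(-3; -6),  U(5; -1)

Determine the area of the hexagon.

69

Apply the shoelace (surveyor's) formula: 2A = Σ (x_i·y_{i+1} − x_{i+1}·y_i), indices taken mod 6.
P→Q: (4)(3) − (5)(0) = 12
Q→R: (5)(4) − (6)(3) = 2
R→S: (6)(3) − (-6)(4) = 42
S→T: (-6)(-6) − (-3)(3) = 45
T→U: (-3)(-1) − (5)(-6) = 33
U→P: (5)(0) − (4)(-1) = 4
Σ = 138
Area = |Σ|/2 = 69.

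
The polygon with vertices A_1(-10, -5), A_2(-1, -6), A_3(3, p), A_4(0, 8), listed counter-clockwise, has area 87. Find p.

3

Write out the shoelace sum; only the two edges meeting at A_3 involve p:
2·Area = [((-1)·p − 3·(-6)) + (3·8 − 0·p)] + 135
       = -1·p + 177 = 174
⇒ p = 3.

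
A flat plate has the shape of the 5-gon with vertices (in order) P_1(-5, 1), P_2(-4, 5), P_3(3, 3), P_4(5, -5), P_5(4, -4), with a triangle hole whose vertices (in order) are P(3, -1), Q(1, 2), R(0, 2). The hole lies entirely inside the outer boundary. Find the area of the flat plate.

45.5

Outer boundary:
Apply the shoelace formula: 2A = Σ (x_i·y_{i+1} − x_{i+1}·y_i), indices taken mod 5.
P_1→P_2: (-5)(5) − (-4)(1) = -21
P_2→P_3: (-4)(3) − (3)(5) = -27
P_3→P_4: (3)(-5) − (5)(3) = -30
P_4→P_5: (5)(-4) − (4)(-5) = 0
P_5→P_1: (4)(1) − (-5)(-4) = -16
Σ = -94
Area = |Σ|/2 = 47.
Hole:
Apply the surveyor's formula: 2A = Σ (x_i·y_{i+1} − x_{i+1}·y_i), indices taken mod 3.
Σ = (7) + (2) + (-6) = 3
Area = |Σ|/2 = 1.5.
Net area = 47 − 1.5 = 45.5.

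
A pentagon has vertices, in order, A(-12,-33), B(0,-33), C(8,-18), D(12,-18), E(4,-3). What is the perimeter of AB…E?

|AB| = √((12)² + (0)²) = √144 = 12
|BC| = √((8)² + (15)²) = √289 = 17
|CD| = √((4)² + (0)²) = √16 = 4
|DE| = √((-8)² + (15)²) = √289 = 17
|EA| = √((-16)² + (-30)²) = √1156 = 34
Perimeter = 12 + 17 + 4 + 17 + 34 = 84.

84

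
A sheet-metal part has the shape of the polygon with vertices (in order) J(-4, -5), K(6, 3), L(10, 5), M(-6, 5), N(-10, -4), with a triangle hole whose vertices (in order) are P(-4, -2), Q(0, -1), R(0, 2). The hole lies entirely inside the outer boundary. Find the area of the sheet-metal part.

Outer boundary:
Apply the shoelace (surveyor's) formula: 2A = Σ (x_i·y_{i+1} − x_{i+1}·y_i), indices taken mod 5.
J→K: (-4)(3) − (6)(-5) = 18
K→L: (6)(5) − (10)(3) = 0
L→M: (10)(5) − (-6)(5) = 80
M→N: (-6)(-4) − (-10)(5) = 74
N→J: (-10)(-5) − (-4)(-4) = 34
Σ = 206
Area = |Σ|/2 = 103.
Hole:
Apply the shoelace formula: 2A = Σ (x_i·y_{i+1} − x_{i+1}·y_i), indices taken mod 3.
Cross-terms: 4, 0, 8  ⇒  Σ = 12
Area = |Σ|/2 = 6.
Net area = 103 − 6 = 97.

97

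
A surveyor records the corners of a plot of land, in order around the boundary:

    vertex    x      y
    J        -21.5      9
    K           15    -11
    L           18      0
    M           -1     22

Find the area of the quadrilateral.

579.75

Σ = (101.5) + (198) + (396) + (464) = 1159.5
Area = |Σ|/2 = 579.75.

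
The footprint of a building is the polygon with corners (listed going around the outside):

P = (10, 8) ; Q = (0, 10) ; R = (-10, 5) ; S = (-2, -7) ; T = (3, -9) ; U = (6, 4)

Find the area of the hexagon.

P→Q: (10)(10) − (0)(8) = 100
Q→R: (0)(5) − (-10)(10) = 100
R→S: (-10)(-7) − (-2)(5) = 80
S→T: (-2)(-9) − (3)(-7) = 39
T→U: (3)(4) − (6)(-9) = 66
U→P: (6)(8) − (10)(4) = 8
Σ = 393
Area = |Σ|/2 = 196.5.

196.5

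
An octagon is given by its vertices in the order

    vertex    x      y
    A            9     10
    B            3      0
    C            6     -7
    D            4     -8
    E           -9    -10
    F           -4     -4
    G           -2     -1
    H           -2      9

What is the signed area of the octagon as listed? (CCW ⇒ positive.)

Apply Gauss's area formula: 2A = Σ (x_i·y_{i+1} − x_{i+1}·y_i), indices taken mod 8.
Cross-terms: -30, -21, -20, -112, -4, -4, -20, -101  ⇒  Σ = -312
Signed area = Σ/2 = -156 (negative ⇒ clockwise traversal).

-156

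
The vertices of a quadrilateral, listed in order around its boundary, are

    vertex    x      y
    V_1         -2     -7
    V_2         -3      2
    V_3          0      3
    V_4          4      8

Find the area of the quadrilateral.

29

Cross-terms: -25, -9, -12, -12  ⇒  Σ = -58
Area = |Σ|/2 = 29.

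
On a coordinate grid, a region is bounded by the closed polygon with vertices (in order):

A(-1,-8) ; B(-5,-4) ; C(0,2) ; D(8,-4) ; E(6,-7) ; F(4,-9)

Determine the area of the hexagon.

80.5

Cross-terms: -36, -10, -16, -32, -26, -41  ⇒  Σ = -161
Area = |Σ|/2 = 80.5.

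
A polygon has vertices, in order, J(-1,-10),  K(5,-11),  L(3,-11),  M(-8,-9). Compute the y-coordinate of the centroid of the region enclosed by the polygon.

Apply the surveyor's formula. First the cross-terms c_i = x_i·y_{i+1} − x_{i+1}·y_i:
  61, -22, -115, 71  ⇒  2A = -5, A = -2.5.
Then Σ (y_i + y_{i+1})·c_i = 154, so ȳ = 154 / (6·(-2.5)) = -154/15.

-154/15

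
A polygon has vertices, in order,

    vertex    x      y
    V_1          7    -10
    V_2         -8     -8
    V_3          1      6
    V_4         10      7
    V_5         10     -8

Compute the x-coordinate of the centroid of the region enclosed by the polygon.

Apply the shoelace (surveyor's) formula. First the cross-terms c_i = x_i·y_{i+1} − x_{i+1}·y_i:
  -136, -40, -53, -150, -44  ⇒  2A = -423, A = -211.5.
Then Σ (x_i + x_{i+1})·c_i = -3915, so x̄ = -3915 / (6·(-211.5)) = 145/47.

145/47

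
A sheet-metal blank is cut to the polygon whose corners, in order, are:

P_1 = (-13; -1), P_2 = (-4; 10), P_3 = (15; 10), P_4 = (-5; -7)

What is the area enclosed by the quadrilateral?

Apply the surveyor's formula: 2A = Σ (x_i·y_{i+1} − x_{i+1}·y_i), indices taken mod 4.
Σ = (-134) + (-190) + (-55) + (-86) = -465
Area = |Σ|/2 = 232.5.

232.5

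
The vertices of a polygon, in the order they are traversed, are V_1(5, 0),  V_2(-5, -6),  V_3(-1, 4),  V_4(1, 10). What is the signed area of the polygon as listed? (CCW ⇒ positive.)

Apply Gauss's area formula: 2A = Σ (x_i·y_{i+1} − x_{i+1}·y_i), indices taken mod 4.
Cross-terms: -30, -26, -14, -50  ⇒  Σ = -120
Signed area = Σ/2 = -60 (negative ⇒ clockwise traversal).

-60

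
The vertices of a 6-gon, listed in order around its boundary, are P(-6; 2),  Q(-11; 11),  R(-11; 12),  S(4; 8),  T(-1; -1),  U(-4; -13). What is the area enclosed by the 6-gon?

Cross-terms: -44, -11, -136, 4, 9, -86  ⇒  Σ = -264
Area = |Σ|/2 = 132.

132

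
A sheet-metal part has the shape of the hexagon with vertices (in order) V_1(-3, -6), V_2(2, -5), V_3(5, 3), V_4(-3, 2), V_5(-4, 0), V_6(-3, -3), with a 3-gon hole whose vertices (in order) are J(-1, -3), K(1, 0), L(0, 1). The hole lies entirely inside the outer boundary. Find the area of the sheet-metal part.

50.5

Outer boundary:
Apply Gauss's area formula: 2A = Σ (x_i·y_{i+1} − x_{i+1}·y_i), indices taken mod 6.
V_1→V_2: (-3)(-5) − (2)(-6) = 27
V_2→V_3: (2)(3) − (5)(-5) = 31
V_3→V_4: (5)(2) − (-3)(3) = 19
V_4→V_5: (-3)(0) − (-4)(2) = 8
V_5→V_6: (-4)(-3) − (-3)(0) = 12
V_6→V_1: (-3)(-6) − (-3)(-3) = 9
Σ = 106
Area = |Σ|/2 = 53.
Hole:
Apply Gauss's area formula: 2A = Σ (x_i·y_{i+1} − x_{i+1}·y_i), indices taken mod 3.
Σ = (3) + (1) + (1) = 5
Area = |Σ|/2 = 2.5.
Net area = 53 − 2.5 = 50.5.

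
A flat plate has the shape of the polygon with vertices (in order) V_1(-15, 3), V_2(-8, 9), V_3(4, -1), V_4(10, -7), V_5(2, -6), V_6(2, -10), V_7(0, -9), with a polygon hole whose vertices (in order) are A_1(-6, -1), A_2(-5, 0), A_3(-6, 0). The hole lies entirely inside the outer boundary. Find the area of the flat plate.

Outer boundary:
Apply the shoelace (surveyor's) formula: 2A = Σ (x_i·y_{i+1} − x_{i+1}·y_i), indices taken mod 7.
Σ = (-111) + (-28) + (-18) + (-46) + (-8) + (-18) + (-135) = -364
Area = |Σ|/2 = 182.
Hole:
Apply the surveyor's formula: 2A = Σ (x_i·y_{i+1} − x_{i+1}·y_i), indices taken mod 3.
A_1→A_2: (-6)(0) − (-5)(-1) = -5
A_2→A_3: (-5)(0) − (-6)(0) = 0
A_3→A_1: (-6)(-1) − (-6)(0) = 6
Σ = 1
Area = |Σ|/2 = 0.5.
Net area = 182 − 0.5 = 181.5.

181.5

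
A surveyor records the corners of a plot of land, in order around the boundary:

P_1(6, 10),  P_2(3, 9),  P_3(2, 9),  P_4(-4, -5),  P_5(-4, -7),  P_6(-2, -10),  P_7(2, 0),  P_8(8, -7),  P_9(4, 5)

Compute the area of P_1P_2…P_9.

88.5

Apply the surveyor's formula: 2A = Σ (x_i·y_{i+1} − x_{i+1}·y_i), indices taken mod 9.
Σ = (24) + (9) + (26) + (8) + (26) + (20) + (-14) + (68) + (10) = 177
Area = |Σ|/2 = 88.5.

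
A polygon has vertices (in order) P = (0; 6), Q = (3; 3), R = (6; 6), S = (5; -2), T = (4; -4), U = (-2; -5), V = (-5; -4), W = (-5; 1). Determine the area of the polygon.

Apply the surveyor's formula: 2A = Σ (x_i·y_{i+1} − x_{i+1}·y_i), indices taken mod 8.
Cross-terms: -18, 0, -42, -12, -28, -17, -25, -30  ⇒  Σ = -172
Area = |Σ|/2 = 86.

86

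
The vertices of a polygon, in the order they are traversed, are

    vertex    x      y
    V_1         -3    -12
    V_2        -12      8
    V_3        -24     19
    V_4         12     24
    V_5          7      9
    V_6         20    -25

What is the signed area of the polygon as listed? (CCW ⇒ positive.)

Apply Gauss's area formula: 2A = Σ (x_i·y_{i+1} − x_{i+1}·y_i), indices taken mod 6.
Cross-terms: -168, -36, -804, -60, -355, -315  ⇒  Σ = -1738
Signed area = Σ/2 = -869 (negative ⇒ clockwise traversal).

-869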